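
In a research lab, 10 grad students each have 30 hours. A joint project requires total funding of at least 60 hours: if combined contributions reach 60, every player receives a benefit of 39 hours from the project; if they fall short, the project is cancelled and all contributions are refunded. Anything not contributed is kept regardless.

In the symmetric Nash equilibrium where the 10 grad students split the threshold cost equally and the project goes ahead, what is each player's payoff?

Equal share of the threshold: 60/10 = 6.
At this profile no one gains by cutting their contribution: any cut drops the total below 60, the project is cancelled, contributions are refunded, and the deviator ends with 30, which is less than 30 − 6 + 39 = 63. Contributing more than 6 just wastes the excess. So contributing exactly 6 is a best response.
Each player's payoff: 30 − 6 + 39 = 63.

63 hours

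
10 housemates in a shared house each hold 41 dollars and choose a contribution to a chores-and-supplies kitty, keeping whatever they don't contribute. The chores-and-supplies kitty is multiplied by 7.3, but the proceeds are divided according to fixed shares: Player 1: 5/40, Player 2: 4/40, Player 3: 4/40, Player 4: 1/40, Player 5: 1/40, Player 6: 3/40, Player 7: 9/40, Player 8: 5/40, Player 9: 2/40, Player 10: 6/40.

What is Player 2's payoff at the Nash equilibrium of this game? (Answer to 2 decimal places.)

A player with share s gets back 7.3·s per unit contributed, so full contribution is dominant for anyone with s > 1/7.3 = 0.1370 and zero contribution is dominant for anyone below.
Player 7 and Player 10 are above the threshold, contributing 41 each; the remaining 8 contribute 0. Total contributed: 82.
Player 2 keeps 41 and receives 7.3 × 82 × 4/40 = 59.86 from the chores-and-supplies kitty, for a payoff of 100.86.

100.86 dollars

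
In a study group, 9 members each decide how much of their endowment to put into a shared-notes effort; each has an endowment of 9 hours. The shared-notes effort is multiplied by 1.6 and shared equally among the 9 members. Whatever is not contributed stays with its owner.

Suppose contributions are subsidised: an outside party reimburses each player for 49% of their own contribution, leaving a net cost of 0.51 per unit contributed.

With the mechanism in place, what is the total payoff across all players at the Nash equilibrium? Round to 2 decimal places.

The effective private return is (1.6/9) / 0.51 = 0.3486, which is still under 1, so the mechanism doesn't change anyone's dominant strategy: zero contribution.
Everyone keeps their endowment and the group total is 9 × 9 = 81.

81.00 hours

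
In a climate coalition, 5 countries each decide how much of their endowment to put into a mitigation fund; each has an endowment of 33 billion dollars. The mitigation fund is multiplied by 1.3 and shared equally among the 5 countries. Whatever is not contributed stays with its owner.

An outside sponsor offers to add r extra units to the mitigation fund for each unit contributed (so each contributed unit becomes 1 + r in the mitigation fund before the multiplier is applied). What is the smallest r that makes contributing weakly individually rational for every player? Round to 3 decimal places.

2.846

With matching at rate r, one contributed unit becomes (1 + r) in the mitigation fund and returns 1.3 × (1 + r) / 5 to the contributor.
Setting this equal to 1: 1 + r = 5/1.3 = 3.8462.
So the minimum matching rate is r = 3.8462 − 1 = 2.846.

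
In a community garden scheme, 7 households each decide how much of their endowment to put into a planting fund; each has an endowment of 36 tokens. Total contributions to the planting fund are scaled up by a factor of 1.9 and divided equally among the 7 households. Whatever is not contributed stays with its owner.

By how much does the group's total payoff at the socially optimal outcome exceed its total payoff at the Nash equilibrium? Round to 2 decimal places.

Each contributed unit returns 1.9/7 = 0.2714 to its contributor — below 1 — so contributing 0 is dominant for every player. At the Nash equilibrium everyone keeps their 36, and the group total is 7 × 36 = 252.
Each contributed unit returns 1.900 to the group as a whole (0.2714 to each of 7 players), which exceeds 1, so the social optimum is full contribution: group total = 1.900 × 252 = 478.80.
Efficiency loss = 478.80 − 252 = 226.80.

226.80 tokens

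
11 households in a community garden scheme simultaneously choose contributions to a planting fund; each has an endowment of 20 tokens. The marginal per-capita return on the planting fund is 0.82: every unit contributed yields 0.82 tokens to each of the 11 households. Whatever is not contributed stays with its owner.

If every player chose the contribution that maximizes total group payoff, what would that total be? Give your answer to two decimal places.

Each contributed unit returns 9.020 to the group as a whole (0.82 to each of 11 players), which exceeds 1, so the social optimum is full contribution: group total = 9.020 × 220 = 1984.40.

1984.40 tokens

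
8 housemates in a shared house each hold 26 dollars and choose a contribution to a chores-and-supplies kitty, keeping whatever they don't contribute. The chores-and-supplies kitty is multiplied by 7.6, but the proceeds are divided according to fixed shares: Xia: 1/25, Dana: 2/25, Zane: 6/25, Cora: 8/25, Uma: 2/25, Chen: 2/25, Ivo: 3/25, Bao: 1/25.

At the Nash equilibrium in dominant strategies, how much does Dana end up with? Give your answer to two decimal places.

Player j's private return per contributed unit is 7.6 × (j's share). Contributing is weakly dominant for j when that share is at least 1/7.6 = 0.1316, and contributing 0 is dominant otherwise.
Zane and Cora clear that bar, contributing 26 each; the remaining 6 contribute 0. Total contributed: 52.
Dana keeps 26 and receives 7.6 × 52 × 2/25 = 31.62 from the chores-and-supplies kitty, for a payoff of 57.62.

57.62 dollars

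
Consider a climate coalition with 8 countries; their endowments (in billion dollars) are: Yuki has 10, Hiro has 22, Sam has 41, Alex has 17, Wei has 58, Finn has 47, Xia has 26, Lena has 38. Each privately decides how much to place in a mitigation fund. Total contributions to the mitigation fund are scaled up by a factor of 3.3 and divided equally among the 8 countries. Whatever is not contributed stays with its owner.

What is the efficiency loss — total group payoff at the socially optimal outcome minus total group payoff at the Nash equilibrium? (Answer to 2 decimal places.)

595.70 billion dollars

The private return per contributed unit is 3.3/8 = 0.4125 < 1 for every player regardless of endowment, so the Nash equilibrium is zero contribution and the group total is Σ E_j = 10 + 22 + 41 + 17 + 58 + 47 + 26 + 38 = 259.
Each contributed unit returns 3.300 to the group, so the social optimum is full contribution by everyone: group total = 3.300 × 259 = 854.70.
Efficiency loss = (3.300 − 1) × 259 = 595.70.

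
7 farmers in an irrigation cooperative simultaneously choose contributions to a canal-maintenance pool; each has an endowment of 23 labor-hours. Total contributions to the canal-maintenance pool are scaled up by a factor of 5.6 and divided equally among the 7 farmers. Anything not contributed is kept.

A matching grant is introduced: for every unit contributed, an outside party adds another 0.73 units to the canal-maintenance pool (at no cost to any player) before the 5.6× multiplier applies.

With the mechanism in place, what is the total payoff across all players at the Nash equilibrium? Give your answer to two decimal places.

The effective private return per unit is now 5.6 × 1.73 / 7 = 1.3840 > 1, so every player's dominant strategy flips to full contribution.
At the Nash equilibrium everyone contributes 23. Group total payoff = 5.6 × 1.73 × 161 = 1559.77.

1559.77 labor-hours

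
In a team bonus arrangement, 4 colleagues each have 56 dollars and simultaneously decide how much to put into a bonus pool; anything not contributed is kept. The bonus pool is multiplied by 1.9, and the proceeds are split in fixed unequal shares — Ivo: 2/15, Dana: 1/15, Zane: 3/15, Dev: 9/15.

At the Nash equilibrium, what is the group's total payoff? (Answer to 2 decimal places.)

274.40 dollars

For player j, contributing a unit is worthwhile iff 1.9 × (j's share) ≥ 1, i.e. iff j's share is at least 0.5263.
Only Dev (9/15) clears that bar, contributing 56; the remaining 3 contribute 0. Total contributed: 56.
The bonus pool pays out 1.9 × 56 = 106.40 in total (split across the unequal shares, but the aggregate is all that matters for the group sum).
The 3 free-riders keep 56 each, adding 168. Group total = 168 + 106.40 = 274.40.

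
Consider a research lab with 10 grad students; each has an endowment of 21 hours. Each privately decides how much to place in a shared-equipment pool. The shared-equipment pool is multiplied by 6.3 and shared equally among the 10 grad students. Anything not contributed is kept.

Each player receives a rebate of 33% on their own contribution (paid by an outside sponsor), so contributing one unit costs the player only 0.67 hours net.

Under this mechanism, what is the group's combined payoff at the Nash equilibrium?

With the mechanism, a contributed unit returns (6.3/10) / 0.67 = 0.9403 per unit of net cost — still below 1 — so contributing 0 remains dominant for every player.
At the Nash equilibrium no one contributes; group total payoff = 10 × 21 = 210.

210.00 hours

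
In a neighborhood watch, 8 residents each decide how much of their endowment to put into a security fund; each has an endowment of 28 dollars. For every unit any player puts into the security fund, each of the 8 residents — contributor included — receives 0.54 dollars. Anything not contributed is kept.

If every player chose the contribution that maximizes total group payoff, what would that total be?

Each contributed unit returns 4.320 to the group as a whole (0.54 to each of 8 players), which exceeds 1, so the social optimum is full contribution: group total = 4.320 × 224 = 967.68.

967.68 dollars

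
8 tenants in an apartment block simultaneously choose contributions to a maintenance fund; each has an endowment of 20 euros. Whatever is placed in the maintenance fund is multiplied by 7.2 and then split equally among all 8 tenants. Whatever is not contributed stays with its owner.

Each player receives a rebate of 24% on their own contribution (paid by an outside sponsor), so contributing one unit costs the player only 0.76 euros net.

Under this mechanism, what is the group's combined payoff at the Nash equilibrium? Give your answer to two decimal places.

Under the mechanism each unit contributed yields (7.2/8) / 0.76 = 1.1842 back to its contributor per unit of net cost, which exceeds 1, making full contribution the dominant choice for everyone.
At the Nash equilibrium everyone contributes 20. Group total payoff = 8 × (20 × 0.24 + 7.2 × 20) = 1190.40.

1190.40 euros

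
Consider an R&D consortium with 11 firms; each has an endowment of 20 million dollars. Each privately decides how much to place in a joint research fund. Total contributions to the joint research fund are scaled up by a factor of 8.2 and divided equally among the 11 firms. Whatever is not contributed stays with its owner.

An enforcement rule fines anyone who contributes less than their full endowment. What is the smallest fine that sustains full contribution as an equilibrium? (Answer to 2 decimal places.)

5.09 million dollars

Given the others contribute fully, the best deviation is to contribute 0 (any partial contribution still incurs the fine and gives up units whose private return 0.7455 is below 1).
Deviating from 20 to 0 saves 20 million dollars but forfeits the deviator's share of the drop in the joint research fund: 8.2/11 × 20 = 14.91.
So the deviation gain is 20 − 14.91 = 5.09, and the fine must be at least 5.09 million dollars to wipe it out.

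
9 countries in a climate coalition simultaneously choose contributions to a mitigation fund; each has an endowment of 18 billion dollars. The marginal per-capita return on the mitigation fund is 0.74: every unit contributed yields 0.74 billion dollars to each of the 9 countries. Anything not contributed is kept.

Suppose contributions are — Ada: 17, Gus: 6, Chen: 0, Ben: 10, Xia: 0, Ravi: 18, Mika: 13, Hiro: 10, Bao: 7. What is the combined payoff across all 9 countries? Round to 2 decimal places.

Total contributed: 17 + 6 + 0 + 10 + 0 + 18 + 13 + 10 + 7 = 81; total kept: 9 × 18 − 81 = 81.
The mitigation fund pays out 0.74 × 9 × 81 = 539.46 in aggregate.
Group total = 81 + 539.46 = 620.46.

620.46 billion dollars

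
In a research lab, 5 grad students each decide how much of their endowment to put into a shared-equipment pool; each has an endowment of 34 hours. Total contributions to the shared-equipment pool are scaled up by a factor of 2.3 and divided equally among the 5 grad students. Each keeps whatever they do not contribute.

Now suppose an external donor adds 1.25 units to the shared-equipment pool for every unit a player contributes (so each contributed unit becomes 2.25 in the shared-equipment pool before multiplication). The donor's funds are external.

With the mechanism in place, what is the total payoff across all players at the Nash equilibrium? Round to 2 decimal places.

The effective private return per unit is now 2.3 × 2.25 / 5 = 1.0350 > 1, so every player's dominant strategy flips to full contribution.
So the Nash equilibrium is full contribution by all 5; the group earns 2.3 × 2.25 × 170 = 879.75.

879.75 hours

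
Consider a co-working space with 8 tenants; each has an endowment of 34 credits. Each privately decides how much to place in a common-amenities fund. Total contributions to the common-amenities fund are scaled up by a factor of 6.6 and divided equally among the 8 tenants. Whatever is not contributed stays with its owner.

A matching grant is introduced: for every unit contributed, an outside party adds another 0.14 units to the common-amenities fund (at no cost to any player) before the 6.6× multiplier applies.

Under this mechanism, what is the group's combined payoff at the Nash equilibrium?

Even with the mechanism, each unit contributed returns only 6.6 × 1.14 / 8 = 0.9405 per unit of net cost, so contributing nothing is still dominant.
Everyone keeps their endowment and the group total is 8 × 34 = 272.

272.00 credits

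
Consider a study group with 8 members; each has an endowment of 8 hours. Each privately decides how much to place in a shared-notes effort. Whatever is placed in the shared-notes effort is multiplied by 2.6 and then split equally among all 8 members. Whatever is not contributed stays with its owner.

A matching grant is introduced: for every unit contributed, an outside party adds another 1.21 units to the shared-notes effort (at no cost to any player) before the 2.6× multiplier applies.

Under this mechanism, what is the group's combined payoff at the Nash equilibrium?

64.00 hours

The effective private return is 2.6 × 2.21 / 8 = 0.7183, which is still under 1, so the mechanism doesn't change anyone's dominant strategy: zero contribution.
Everyone keeps their endowment and the group total is 8 × 8 = 64.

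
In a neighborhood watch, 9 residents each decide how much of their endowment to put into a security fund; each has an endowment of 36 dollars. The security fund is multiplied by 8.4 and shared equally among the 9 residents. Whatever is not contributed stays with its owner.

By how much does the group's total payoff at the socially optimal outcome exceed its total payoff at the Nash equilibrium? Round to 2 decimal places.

Each contributed unit returns 8.4/9 = 0.9333 to its contributor — below 1 — so contributing 0 is dominant for every player. At the Nash equilibrium everyone keeps their 36, and the group total is 9 × 36 = 324.
Each contributed unit returns 8.400 to the group as a whole (0.9333 to each of 9 players), which exceeds 1, so the social optimum is full contribution: group total = 8.400 × 324 = 2721.60.
Efficiency loss = 2721.60 − 324 = 2397.60.

2397.60 dollars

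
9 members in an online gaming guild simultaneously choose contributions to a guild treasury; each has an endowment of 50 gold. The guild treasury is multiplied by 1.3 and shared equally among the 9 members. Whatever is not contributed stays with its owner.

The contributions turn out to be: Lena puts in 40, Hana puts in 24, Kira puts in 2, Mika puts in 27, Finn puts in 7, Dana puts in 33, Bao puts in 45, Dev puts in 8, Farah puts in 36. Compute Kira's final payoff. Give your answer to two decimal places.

Total contributed: 40 + 24 + 2 + 27 + 7 + 33 + 45 + 8 + 36 = 222.
Each receives 1.3 × 222 / 9 = 32.07 from the guild treasury.
Kira keeps 50 − 2 = 48, so Kira's payoff is 48 + 32.07 = 80.07.

80.07 gold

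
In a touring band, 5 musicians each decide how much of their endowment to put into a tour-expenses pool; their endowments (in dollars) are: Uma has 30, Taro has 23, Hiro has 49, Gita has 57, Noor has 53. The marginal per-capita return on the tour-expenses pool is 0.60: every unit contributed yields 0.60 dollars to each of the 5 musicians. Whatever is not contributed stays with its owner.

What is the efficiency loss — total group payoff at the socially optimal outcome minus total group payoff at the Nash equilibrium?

424.00 dollars

The private return per contributed unit is 0.60 < 1 for everyone, so the Nash equilibrium is zero contribution and the group total is Σ E_j = 30 + 23 + 49 + 57 + 53 = 212.
Each contributed unit returns 3.000 to the group, so the social optimum is full contribution by everyone: group total = 3.000 × 212 = 636.00.
Efficiency loss = (3.000 − 1) × 212 = 424.00.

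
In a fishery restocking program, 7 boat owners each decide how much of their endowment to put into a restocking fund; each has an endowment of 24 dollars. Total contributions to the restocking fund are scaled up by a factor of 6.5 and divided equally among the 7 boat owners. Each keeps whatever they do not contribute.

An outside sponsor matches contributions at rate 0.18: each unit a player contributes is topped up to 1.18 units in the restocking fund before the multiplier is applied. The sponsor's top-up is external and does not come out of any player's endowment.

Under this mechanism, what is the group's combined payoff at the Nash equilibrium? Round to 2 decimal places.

1288.56 dollars

Under the mechanism each unit contributed yields 6.5 × 1.18 / 7 = 1.0957 back to its contributor per unit of net cost, which exceeds 1, making full contribution the dominant choice for everyone.
At the Nash equilibrium everyone contributes 24. Group total payoff = 6.5 × 1.18 × 168 = 1288.56.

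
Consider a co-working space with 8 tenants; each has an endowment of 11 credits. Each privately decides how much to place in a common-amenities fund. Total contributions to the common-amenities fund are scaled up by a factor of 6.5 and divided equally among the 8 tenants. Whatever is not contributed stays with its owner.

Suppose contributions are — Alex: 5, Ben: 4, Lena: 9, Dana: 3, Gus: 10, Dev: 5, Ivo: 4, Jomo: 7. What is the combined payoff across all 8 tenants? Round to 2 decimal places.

346.50 credits

Total contributed: 5 + 4 + 9 + 3 + 10 + 5 + 4 + 7 = 47; total kept: 8 × 11 − 47 = 41.
The common-amenities fund pays out 6.5 × 47 = 305.50 in aggregate.
Group total = 41 + 305.50 = 346.50.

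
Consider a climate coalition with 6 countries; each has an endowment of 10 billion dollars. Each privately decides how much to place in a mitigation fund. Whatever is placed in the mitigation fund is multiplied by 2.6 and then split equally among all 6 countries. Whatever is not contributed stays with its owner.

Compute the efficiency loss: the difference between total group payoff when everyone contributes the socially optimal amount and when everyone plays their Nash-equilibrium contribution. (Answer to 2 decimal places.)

Each contributed unit returns 2.6/6 = 0.4333 to its contributor — below 1 — so contributing 0 is dominant for every player. At the Nash equilibrium everyone keeps their 10, and the group total is 6 × 10 = 60.
Each contributed unit returns 2.600 to the group as a whole (0.4333 to each of 6 players), which exceeds 1, so the social optimum is full contribution: group total = 2.600 × 60 = 156.00.
Efficiency loss = 156.00 − 60 = 96.00.

96.00 billion dollars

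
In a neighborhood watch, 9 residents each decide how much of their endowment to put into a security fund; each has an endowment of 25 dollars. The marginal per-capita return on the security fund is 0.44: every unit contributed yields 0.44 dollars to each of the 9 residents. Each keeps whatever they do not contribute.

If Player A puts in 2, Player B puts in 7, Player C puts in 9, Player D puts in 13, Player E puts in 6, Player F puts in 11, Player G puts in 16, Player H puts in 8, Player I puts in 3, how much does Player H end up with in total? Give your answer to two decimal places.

Total contributed: 2 + 7 + 9 + 13 + 6 + 11 + 16 + 8 + 3 = 75.
Each receives 0.44 × 75 = 33.00 from the security fund.
Player H keeps 25 − 8 = 17, so Player H's payoff is 17 + 33.00 = 50.00.

50.00 dollars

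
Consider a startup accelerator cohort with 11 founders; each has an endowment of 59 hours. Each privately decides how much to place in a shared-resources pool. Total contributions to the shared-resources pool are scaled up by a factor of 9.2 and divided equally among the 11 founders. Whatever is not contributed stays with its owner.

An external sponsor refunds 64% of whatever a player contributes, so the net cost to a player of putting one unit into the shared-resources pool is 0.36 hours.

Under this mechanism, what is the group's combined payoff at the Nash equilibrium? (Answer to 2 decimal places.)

Under the mechanism each unit contributed yields (9.2/11) / 0.36 = 2.3232 back to its contributor per unit of net cost, which exceeds 1, making full contribution the dominant choice for everyone.
So the Nash equilibrium is full contribution by all 11; the group earns 11 × (59 × 0.64 + 9.2 × 59) = 6386.16.

6386.16 hours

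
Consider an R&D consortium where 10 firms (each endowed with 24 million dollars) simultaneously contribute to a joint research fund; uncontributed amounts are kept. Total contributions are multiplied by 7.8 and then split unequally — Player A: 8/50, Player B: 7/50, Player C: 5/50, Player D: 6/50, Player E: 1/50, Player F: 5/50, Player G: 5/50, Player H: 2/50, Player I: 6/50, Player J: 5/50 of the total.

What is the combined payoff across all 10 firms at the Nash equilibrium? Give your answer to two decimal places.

For player j, contributing a unit is worthwhile iff 7.8 × (j's share) ≥ 1, i.e. iff j's share is at least 0.1282.
The shares above 0.1282 belong to Player A and Player B, contributing 24 each; the remaining 8 contribute 0. Total contributed: 48.
The joint research fund pays out 7.8 × 48 = 374.40 in total (split across the unequal shares, but the aggregate is all that matters for the group sum).
The 8 free-riders keep 24 each, adding 192. Group total = 192 + 374.40 = 566.40.

566.40 million dollars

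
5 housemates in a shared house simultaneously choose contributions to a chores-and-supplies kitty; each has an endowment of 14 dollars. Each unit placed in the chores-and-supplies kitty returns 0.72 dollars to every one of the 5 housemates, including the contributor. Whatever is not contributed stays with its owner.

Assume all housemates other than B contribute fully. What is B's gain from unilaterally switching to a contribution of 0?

3.92 dollars

Switching from a contribution of 14 to 0 lets B keep an extra 14 dollars, but lowers the chores-and-supplies kitty by 14, which costs B their own share of that drop: 0.72 × 14 = 10.08.
Net gain = 14 − 10.08 = 3.92. The private return per contributed unit (0.72) is below 1, so free-riding is indeed the best response regardless of what the others do.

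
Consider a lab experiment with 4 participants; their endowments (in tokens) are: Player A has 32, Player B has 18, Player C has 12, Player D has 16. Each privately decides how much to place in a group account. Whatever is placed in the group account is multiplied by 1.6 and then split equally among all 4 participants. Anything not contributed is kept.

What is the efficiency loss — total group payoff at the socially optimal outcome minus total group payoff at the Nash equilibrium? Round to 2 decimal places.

The private return per contributed unit is 1.6/4 = 0.4000 < 1 for every player regardless of endowment, so the Nash equilibrium is zero contribution and the group total is Σ E_j = 32 + 18 + 12 + 16 = 78.
Each contributed unit returns 1.600 to the group, so the social optimum is full contribution by everyone: group total = 1.600 × 78 = 124.80.
Efficiency loss = (1.600 − 1) × 78 = 46.80.

46.80 tokens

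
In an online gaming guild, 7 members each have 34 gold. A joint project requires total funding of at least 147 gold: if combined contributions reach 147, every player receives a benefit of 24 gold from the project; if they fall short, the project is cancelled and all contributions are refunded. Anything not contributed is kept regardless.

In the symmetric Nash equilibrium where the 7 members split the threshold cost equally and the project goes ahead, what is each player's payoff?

37 gold

Equal share of the threshold: 147/7 = 21.
At this profile no one gains by cutting their contribution: any cut drops the total below 147, the project is cancelled, contributions are refunded, and the deviator ends with 34, which is less than 34 − 21 + 24 = 37. Contributing more than 21 just wastes the excess. So contributing exactly 21 is a best response.
Each player's payoff: 34 − 21 + 24 = 37.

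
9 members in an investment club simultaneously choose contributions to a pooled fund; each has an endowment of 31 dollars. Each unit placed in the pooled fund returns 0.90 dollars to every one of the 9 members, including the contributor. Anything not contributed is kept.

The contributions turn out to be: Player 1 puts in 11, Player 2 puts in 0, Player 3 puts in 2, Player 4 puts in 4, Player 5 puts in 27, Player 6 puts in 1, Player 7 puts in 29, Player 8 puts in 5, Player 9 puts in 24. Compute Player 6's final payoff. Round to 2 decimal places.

Total contributed: 11 + 0 + 2 + 4 + 27 + 1 + 29 + 5 + 24 = 103.
Each receives 0.90 × 103 = 92.70 from the pooled fund.
Player 6 keeps 31 − 1 = 30, so Player 6's payoff is 30 + 92.70 = 122.70.

122.70 dollars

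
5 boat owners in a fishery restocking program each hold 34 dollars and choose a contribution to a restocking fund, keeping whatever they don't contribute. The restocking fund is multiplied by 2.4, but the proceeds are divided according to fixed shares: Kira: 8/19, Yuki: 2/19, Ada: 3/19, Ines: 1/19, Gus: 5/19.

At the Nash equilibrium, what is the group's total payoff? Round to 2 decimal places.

For player j, contributing a unit is worthwhile iff 2.4 × (j's share) ≥ 1, i.e. iff j's share is at least 0.4167.
Kira alone (share 8/19) is above the threshold, contributing 34; the remaining 4 contribute 0. Total contributed: 34.
The restocking fund pays out 2.4 × 34 = 81.60 in total (split across the unequal shares, but the aggregate is all that matters for the group sum).
The 4 free-riders keep 34 each, adding 136. Group total = 136 + 81.60 = 217.60.

217.60 dollars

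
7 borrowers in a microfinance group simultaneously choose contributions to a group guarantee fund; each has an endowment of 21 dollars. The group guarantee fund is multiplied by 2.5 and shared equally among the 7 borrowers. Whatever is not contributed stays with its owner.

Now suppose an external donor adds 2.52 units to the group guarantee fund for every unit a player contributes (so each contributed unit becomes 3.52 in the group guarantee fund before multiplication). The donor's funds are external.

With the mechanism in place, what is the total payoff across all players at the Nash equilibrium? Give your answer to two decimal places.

Under the mechanism each unit contributed yields 2.5 × 3.52 / 7 = 1.2571 back to its contributor per unit of net cost, which exceeds 1, making full contribution the dominant choice for everyone.
At the Nash equilibrium everyone contributes 21. Group total payoff = 2.5 × 3.52 × 147 = 1293.60.

1293.60 dollars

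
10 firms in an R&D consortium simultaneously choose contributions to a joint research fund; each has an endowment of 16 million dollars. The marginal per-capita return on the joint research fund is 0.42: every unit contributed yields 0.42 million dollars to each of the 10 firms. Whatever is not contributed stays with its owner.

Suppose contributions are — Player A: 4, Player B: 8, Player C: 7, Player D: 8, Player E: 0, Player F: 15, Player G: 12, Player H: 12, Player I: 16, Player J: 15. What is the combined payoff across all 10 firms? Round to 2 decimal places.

Total contributed: 4 + 8 + 7 + 8 + 0 + 15 + 12 + 12 + 16 + 15 = 97; total kept: 10 × 16 − 97 = 63.
The joint research fund pays out 0.42 × 10 × 97 = 407.40 in aggregate.
Group total = 63 + 407.40 = 470.40.

470.40 million dollars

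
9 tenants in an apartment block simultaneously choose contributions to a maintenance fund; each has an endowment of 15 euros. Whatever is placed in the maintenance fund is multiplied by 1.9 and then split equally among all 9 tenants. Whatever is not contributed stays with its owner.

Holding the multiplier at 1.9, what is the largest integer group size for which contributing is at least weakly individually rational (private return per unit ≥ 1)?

Private return per unit is 1.9/(group size), which is ≥ 1 whenever the group size is ≤ 1.9.
The largest such integer is 1.

1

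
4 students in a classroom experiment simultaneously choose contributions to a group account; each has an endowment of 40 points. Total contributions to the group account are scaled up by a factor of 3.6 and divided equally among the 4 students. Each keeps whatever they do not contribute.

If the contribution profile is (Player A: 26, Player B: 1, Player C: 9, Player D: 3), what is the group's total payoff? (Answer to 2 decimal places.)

Total contributed: 26 + 1 + 9 + 3 = 39; total kept: 4 × 40 − 39 = 121.
The group account pays out 3.6 × 39 = 140.40 in aggregate.
Group total = 121 + 140.40 = 261.40.

261.40 points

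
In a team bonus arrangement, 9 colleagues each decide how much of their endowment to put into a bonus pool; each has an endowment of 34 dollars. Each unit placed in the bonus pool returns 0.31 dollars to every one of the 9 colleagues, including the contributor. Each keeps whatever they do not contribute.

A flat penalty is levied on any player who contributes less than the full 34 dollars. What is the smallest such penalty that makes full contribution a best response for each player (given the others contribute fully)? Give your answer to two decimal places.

23.46 dollars

Given the others contribute fully, the best deviation is to contribute 0 (any partial contribution still incurs the fine and gives up units whose private return 0.31 is below 1).
Deviating from 34 to 0 saves 34 dollars but forfeits the deviator's share of the drop in the bonus pool: 0.31 × 34 = 10.54.
So the deviation gain is 34 − 10.54 = 23.46, and the fine must be at least 23.46 dollars to wipe it out.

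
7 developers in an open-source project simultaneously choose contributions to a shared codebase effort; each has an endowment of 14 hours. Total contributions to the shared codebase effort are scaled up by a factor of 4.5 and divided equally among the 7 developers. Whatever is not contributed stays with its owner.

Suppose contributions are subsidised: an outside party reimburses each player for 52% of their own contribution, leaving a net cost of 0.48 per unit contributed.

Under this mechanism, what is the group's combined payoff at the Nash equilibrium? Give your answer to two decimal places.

With the mechanism, a contributed unit returns (4.5/7) / 0.48 = 1.3393 per unit of net cost to the contributor — now above 1 — so contributing fully is weakly dominant for every player.
So the Nash equilibrium is full contribution by all 7; the group earns 7 × (14 × 0.52 + 4.5 × 14) = 491.96.

491.96 hours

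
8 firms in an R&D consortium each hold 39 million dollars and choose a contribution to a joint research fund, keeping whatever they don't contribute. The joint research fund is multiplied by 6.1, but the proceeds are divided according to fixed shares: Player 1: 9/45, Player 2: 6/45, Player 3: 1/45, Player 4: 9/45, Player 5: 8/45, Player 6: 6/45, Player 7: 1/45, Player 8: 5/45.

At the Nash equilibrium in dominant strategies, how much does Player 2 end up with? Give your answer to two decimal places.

134.16 million dollars

Player j's private return per contributed unit is 6.1 × (j's share). Contributing is weakly dominant for j when that share is at least 1/6.1 = 0.1639, and contributing 0 is dominant otherwise.
Player 1, Player 4 and Player 5 are above the threshold, contributing 39 each; the remaining 5 contribute 0. Total contributed: 117.
Player 2 keeps 39 and receives 6.1 × 117 × 6/45 = 95.16 from the joint research fund, for a payoff of 134.16.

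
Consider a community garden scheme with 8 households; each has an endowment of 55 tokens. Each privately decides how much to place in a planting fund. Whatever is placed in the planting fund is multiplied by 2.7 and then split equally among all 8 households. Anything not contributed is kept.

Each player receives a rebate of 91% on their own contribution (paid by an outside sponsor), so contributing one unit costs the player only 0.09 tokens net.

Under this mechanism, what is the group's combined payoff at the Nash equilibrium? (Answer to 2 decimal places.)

The effective private return per unit is now (2.7/8) / 0.09 = 3.7500 > 1, so every player's dominant strategy flips to full contribution.
So the Nash equilibrium is full contribution by all 8; the group earns 8 × (55 × 0.91 + 2.7 × 55) = 1588.40.

1588.40 tokens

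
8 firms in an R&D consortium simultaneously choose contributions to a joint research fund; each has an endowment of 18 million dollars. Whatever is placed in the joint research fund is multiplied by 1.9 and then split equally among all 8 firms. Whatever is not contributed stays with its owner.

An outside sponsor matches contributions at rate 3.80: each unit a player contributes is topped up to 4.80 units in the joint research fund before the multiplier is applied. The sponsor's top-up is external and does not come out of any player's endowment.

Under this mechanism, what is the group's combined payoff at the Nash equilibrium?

1313.28 million dollars

With the mechanism, a contributed unit returns 1.9 × 4.80 / 8 = 1.1400 per unit of net cost to the contributor — now above 1 — so contributing fully is weakly dominant for every player.
So the Nash equilibrium is full contribution by all 8; the group earns 1.9 × 4.80 × 144 = 1313.28.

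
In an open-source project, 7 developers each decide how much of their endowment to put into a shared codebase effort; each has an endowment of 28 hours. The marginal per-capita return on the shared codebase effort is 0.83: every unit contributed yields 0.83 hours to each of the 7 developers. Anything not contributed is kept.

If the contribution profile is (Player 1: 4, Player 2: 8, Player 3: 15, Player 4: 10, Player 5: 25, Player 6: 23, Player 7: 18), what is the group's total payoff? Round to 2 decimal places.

691.43 hours

Total contributed: 4 + 8 + 15 + 10 + 25 + 23 + 18 = 103; total kept: 7 × 28 − 103 = 93.
The shared codebase effort pays out 0.83 × 7 × 103 = 598.43 in aggregate.
Group total = 93 + 598.43 = 691.43.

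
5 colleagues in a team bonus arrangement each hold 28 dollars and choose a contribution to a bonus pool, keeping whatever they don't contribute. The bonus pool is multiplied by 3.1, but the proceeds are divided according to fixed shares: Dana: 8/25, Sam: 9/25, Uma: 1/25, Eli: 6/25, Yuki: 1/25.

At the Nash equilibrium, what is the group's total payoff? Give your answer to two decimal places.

198.80 dollars

A player with share s gets back 3.1·s per unit contributed, so full contribution is dominant for anyone with s > 1/3.1 = 0.3226 and zero contribution is dominant for anyone below.
Only Sam (9/25) clears that bar, contributing 28; the remaining 4 contribute 0. Total contributed: 28.
The bonus pool pays out 3.1 × 28 = 86.80 in total (split across the unequal shares, but the aggregate is all that matters for the group sum).
The 4 free-riders keep 28 each, adding 112. Group total = 112 + 86.80 = 198.80.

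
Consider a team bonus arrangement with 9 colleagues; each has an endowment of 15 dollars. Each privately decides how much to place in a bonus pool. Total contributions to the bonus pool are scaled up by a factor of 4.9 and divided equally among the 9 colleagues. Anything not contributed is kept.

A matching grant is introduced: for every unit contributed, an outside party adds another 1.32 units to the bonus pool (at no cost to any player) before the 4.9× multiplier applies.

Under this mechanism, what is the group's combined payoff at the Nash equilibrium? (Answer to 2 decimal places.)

1534.68 dollars

With the mechanism, a contributed unit returns 4.9 × 2.32 / 9 = 1.2631 per unit of net cost to the contributor — now above 1 — so contributing fully is weakly dominant for every player.
At the Nash equilibrium everyone contributes 15. Group total payoff = 4.9 × 2.32 × 135 = 1534.68.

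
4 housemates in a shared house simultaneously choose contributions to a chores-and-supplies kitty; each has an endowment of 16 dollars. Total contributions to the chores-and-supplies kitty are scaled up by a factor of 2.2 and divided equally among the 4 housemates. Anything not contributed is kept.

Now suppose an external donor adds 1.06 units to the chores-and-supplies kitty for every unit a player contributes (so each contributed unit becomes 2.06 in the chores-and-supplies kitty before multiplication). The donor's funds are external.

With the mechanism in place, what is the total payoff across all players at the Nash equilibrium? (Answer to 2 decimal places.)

290.05 dollars

With the mechanism, a contributed unit returns 2.2 × 2.06 / 4 = 1.1330 per unit of net cost to the contributor — now above 1 — so contributing fully is weakly dominant for every player.
So the Nash equilibrium is full contribution by all 4; the group earns 2.2 × 2.06 × 64 = 290.05.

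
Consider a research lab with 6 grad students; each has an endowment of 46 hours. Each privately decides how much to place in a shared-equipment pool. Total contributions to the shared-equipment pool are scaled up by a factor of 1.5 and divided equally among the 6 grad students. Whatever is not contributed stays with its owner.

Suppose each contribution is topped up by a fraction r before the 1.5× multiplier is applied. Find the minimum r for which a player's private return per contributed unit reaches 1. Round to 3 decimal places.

With matching at rate r, one contributed unit becomes (1 + r) in the shared-equipment pool and returns 1.5 × (1 + r) / 6 to the contributor.
Setting this equal to 1: 1 + r = 6/1.5 = 4.0000.
So the minimum matching rate is r = 4.0000 − 1 = 3.000.

3.000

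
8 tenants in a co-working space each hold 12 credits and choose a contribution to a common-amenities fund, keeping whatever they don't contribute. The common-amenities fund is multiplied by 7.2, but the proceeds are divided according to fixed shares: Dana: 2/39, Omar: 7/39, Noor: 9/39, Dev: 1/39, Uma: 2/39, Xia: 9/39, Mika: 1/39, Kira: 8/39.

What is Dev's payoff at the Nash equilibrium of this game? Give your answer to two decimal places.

Each unit j contributes comes back to j as 7.2 × (j's share), so j prefers to contribute only if that share exceeds 1/7.2 = 0.1389; otherwise keeping the unit dominates.
The shares above 0.1389 belong to Omar, Noor, Xia and Kira, contributing 12 each; the remaining 4 contribute 0. Total contributed: 48.
Dev keeps 12 and receives 7.2 × 48 × 1/39 = 8.86 from the common-amenities fund, for a payoff of 20.86.

20.86 credits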